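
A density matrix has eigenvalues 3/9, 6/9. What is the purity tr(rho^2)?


tr(rho^2) = sum of eigenvalues squared
= (3/9)^2 + (6/9)^2
= (9 + 36) / 81
= 45/81
= 0.5556

0.5556


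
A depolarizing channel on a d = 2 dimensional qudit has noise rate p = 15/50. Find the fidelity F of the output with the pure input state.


F = (1-p) + p/d
= (1 - 0.3000) + 0.3000/2
= 0.7000 + 0.1500
= 0.8500

0.8500


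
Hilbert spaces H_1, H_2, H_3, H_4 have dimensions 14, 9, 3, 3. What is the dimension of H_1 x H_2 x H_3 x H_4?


dim(H_1 x H_2 x H_3 x H_4) = 14 * 9 * 3 * 3
= 126 * 3 * 3
= 378 * 3
= 1134

1134


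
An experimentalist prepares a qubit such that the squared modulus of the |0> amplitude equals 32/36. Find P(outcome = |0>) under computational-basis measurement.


|alpha|^2 = 32/36 = 0.8889
|beta|^2 = 1 - 32/36 = 4/36 = 0.1111
P(|0>) = |alpha|^2 = 0.8889

0.8889


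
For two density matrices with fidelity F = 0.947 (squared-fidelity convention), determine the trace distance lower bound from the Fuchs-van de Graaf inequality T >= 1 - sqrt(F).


Fuchs-van de Graaf (squared-fidelity convention): 1 - sqrt(F) <= T <= sqrt(1 - F).
Lower bound: T >= 1 - sqrt(F)
sqrt(F) = sqrt(0.947) = 0.9731
T >= 1 - 0.9731
T >= 0.0269

0.0269


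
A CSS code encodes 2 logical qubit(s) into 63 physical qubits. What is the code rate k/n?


Code rate R = k/n
= 2/63
= 0.0317

0.0317


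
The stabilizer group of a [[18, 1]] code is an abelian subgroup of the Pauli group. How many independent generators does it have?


For an [[n,k]] stabilizer code:
Number of stabilizer generators = n - k
= 18 - 1
= 17

17


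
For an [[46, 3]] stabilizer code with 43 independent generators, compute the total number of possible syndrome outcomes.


Each stabilizer generator gives a binary (+1 or -1) measurement outcome.
With 43 independent generators:
Total syndromes = 2^43
= 8796093022208

8796093022208


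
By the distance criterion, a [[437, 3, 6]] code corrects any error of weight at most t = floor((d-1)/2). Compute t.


Code parameters: [[437, 3, 6]], distance d = 6.
Number of correctable errors = floor((d-1)/2)
= floor((6 - 1)/2)
= floor(5/2)
= 2

2


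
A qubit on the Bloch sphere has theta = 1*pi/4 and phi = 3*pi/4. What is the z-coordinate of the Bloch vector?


theta = 0.7854, phi = 2.3562
r_z = cos(theta) = 0.7071

0.7071


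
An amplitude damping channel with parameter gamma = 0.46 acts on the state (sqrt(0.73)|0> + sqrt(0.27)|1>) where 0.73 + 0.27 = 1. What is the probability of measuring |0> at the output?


For amplitude damping with parameter gamma on state sqrt(a)|0> + sqrt(b)|1>:
alpha^2 = 0.73, beta^2 = 0.27
P(|0>) = alpha^2 + gamma * beta^2
= 0.73 + 0.46 * 0.27
= 0.73 + 0.1242
= 0.8542

0.8542


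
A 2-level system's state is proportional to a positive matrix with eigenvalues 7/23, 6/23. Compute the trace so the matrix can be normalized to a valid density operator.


tr(M) = sum of eigenvalues
= 7/23 + 6/23
= 13/23
= 0.5652

0.5652


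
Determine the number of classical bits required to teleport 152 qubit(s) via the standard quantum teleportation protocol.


Quantum teleportation requires 2 classical bits per qubit teleported.
152 qubit(s) -> 2 * 152 = 304 classical bits

304


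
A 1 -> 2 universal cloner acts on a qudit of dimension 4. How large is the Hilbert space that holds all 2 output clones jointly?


Output space = H^(tensor 2) where dim(H) = 4
dim = 4^2
= 16

16


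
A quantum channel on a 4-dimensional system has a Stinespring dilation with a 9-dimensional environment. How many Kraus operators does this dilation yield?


Tracing out the environment in an orthonormal basis {|i>_E} gives Kraus operators K_i = <i|_E U |0>_E.
Number of Kraus operators = dim(H_env) = d_env
= 9

9


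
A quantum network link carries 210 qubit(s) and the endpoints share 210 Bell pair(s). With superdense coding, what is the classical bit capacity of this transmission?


Superdense coding allows 2 classical bits per shared entangled pair.
210 pair(s) -> 2 * 210 = 420 classical bits

420


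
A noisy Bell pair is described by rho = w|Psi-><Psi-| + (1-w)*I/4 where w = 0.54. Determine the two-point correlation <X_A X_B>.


|Psi-> = (|01> - |10>)/sqrt(2)
For the pure Bell state, <X_A X_B> = -1 (Bell-state Pauli correlator).
The maximally-mixed part I/4 has tr(I/4 * P tensor P) = 0 for any traceless Pauli P.
So <X_A X_B>_rho = w * (-1) + (1 - w) * 0
= 0.54 * (-1)
= -0.5400

-0.5400


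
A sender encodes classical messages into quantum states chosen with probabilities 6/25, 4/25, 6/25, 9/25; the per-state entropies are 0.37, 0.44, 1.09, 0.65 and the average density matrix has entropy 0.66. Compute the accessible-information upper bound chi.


chi = S(rho) - sum_i p_i * S(rho_i)
Weighted entropy = 6/25 * 0.37 + 4/25 * 0.44 + 6/25 * 1.09 + 9/25 * 0.65
= 0.6548
chi = 0.66 - 0.6548
= 0.0052

0.0052


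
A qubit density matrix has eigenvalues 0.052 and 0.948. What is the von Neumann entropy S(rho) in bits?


S = -p*log2(p) - (1-p)*log2(1-p)
p = 0.0520, 1-p = 0.9480
= -0.0520 * log2(0.0520) - 0.9480 * log2(0.9480)
= -(-0.2218) - (-0.0730)
= 0.2948

0.2948


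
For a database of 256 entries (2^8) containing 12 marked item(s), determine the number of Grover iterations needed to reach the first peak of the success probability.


After j Grover iterations the success probability is P(j) = sin^2((2j+1)*theta), where sin(theta) = sqrt(k/N).
N = 2^8 = 256, k = 12
sin(theta) = sqrt(k/N) = 0.2165063509
theta = arcsin(sqrt(k/N)) = 0.2182345144 rad
P(j) reaches its first maximum when (2j+1)*theta is as close as possible to pi/2, i.e. j = round(pi/(4*theta) - 1/2).
pi/(4*theta) - 1/2 = 3.0989
(For comparison, the common estimate pi/4 * sqrt(N/k) = 3.6276; the exact maximiser is used here.)
Optimal iterations = 3

3


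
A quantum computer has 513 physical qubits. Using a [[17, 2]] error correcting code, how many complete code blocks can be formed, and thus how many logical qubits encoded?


Each code block uses 17 physical qubits for 2 logical qubit(s).
Number of complete blocks = floor(513 / 17) = 30
Logical qubits = 30 * 2
= 60

60


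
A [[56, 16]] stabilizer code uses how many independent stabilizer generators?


For an [[n,k]] stabilizer code:
Number of stabilizer generators = n - k
= 56 - 16
= 40

40


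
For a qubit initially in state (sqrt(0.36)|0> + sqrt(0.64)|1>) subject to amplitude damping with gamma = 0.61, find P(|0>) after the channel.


For amplitude damping with parameter gamma on state sqrt(a)|0> + sqrt(b)|1>:
alpha^2 = 0.36, beta^2 = 0.64
P(|0>) = alpha^2 + gamma * beta^2
= 0.36 + 0.61 * 0.64
= 0.36 + 0.3904
= 0.7504

0.7504


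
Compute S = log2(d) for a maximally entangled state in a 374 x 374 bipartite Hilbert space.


For a maximally entangled state in d x d:
S = log2(d) = log2(374)
= 8.5469

8.5469


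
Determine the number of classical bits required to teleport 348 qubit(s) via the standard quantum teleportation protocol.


Quantum teleportation requires 2 classical bits per qubit teleported.
348 qubit(s) -> 2 * 348 = 696 classical bits

696


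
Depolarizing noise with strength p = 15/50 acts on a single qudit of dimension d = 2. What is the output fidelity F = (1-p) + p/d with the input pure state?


F = (1-p) + p/d
= (1 - 0.3000) + 0.3000/2
= 0.7000 + 0.1500
= 0.8500

0.8500


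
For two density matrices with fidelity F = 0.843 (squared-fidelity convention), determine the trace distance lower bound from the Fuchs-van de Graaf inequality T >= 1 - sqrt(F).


Fuchs-van de Graaf (squared-fidelity convention): 1 - sqrt(F) <= T <= sqrt(1 - F).
Lower bound: T >= 1 - sqrt(F)
sqrt(F) = sqrt(0.843) = 0.9182
T >= 1 - 0.9182
T >= 0.0818

0.0818


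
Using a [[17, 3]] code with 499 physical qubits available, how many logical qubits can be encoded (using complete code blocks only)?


Each code block uses 17 physical qubits for 3 logical qubit(s).
Number of complete blocks = floor(499 / 17) = 29
Logical qubits = 29 * 3
= 87

87


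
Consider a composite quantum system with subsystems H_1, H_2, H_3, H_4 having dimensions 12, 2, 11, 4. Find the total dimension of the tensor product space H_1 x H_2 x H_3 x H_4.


dim(H_1 x H_2 x H_3 x H_4) = 12 * 2 * 11 * 4
= 24 * 11 * 4
= 264 * 4
= 1056

1056


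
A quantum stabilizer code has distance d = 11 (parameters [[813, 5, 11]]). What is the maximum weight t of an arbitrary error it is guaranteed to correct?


Code parameters: [[813, 5, 11]], distance d = 11.
Number of correctable errors = floor((d-1)/2)
= floor((11 - 1)/2)
= floor(10/2)
= 5

5


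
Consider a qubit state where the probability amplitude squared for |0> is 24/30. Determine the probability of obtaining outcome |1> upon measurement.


|alpha|^2 = 24/30 = 0.8000
|beta|^2 = 1 - 24/30 = 6/30 = 0.2000
P(|1>) = |beta|^2 = 0.2000

0.2000


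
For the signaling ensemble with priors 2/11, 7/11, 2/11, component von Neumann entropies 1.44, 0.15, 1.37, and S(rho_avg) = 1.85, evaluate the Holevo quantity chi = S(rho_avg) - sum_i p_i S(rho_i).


chi = S(rho) - sum_i p_i * S(rho_i)
Weighted entropy = 2/11 * 1.44 + 7/11 * 0.15 + 2/11 * 1.37
= 0.6064
chi = 1.85 - 0.6064
= 1.2436

1.2436


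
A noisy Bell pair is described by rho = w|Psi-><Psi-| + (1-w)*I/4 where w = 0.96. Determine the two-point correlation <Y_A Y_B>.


|Psi-> = (|01> - |10>)/sqrt(2)
For the pure Bell state, <Y_A Y_B> = -1 (Bell-state Pauli correlator).
The maximally-mixed part I/4 has tr(I/4 * P tensor P) = 0 for any traceless Pauli P.
So <Y_A Y_B>_rho = w * (-1) + (1 - w) * 0
= 0.96 * (-1)
= -0.9600

-0.9600


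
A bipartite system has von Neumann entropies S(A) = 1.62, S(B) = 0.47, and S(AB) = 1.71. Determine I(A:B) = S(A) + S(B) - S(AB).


I(A:B) = S(A) + S(B) - S(AB)
= 1.62 + 0.47 - 1.71
= 0.3800

0.3800


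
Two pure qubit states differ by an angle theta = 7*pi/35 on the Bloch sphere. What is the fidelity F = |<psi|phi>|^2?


For states separated by angle theta on Bloch sphere:
F = cos^2(theta/2)
theta = 7*pi/35 = 0.6283
theta/2 = 0.3142
cos(theta/2) = 0.9511
F = 0.9045

0.9045


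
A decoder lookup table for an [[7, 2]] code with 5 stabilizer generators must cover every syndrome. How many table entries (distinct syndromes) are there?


Each stabilizer generator gives a binary (+1 or -1) measurement outcome.
With 5 independent generators:
Total syndromes = 2^5
= 32

32


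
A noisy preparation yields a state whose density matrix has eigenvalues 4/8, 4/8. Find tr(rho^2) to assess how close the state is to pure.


tr(rho^2) = sum of eigenvalues squared
= (4/8)^2 + (4/8)^2
= (16 + 16) / 64
= 32/64
= 0.5000

0.5000


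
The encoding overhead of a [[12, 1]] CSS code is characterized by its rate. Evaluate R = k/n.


Code rate R = k/n
= 1/12
= 0.0833

0.0833


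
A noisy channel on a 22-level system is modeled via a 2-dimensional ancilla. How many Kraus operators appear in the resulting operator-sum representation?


Tracing out the environment in an orthonormal basis {|i>_E} gives Kraus operators K_i = <i|_E U |0>_E.
Number of Kraus operators = dim(H_env) = d_env
= 2

2


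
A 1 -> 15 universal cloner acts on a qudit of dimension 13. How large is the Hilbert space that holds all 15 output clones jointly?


Output space = H^(tensor 15) where dim(H) = 13
dim = 13^15
= 169 (after 2 factors)
= 2197 (after 3 factors)
= 28561 (after 4 factors)
= 371293 (after 5 factors)
= 4826809 (after 6 factors)
= 62748517 (after 7 factors)
= 815730721 (after 8 factors)
= 10604499373 (after 9 factors)
= 137858491849 (after 10 factors)
= 1792160394037 (after 11 factors)
= 23298085122481 (after 12 factors)
= 302875106592253 (after 13 factors)
= 3937376385699289 (after 14 factors)
= 51185893014090757 (after 15 factors)
= 51185893014090757

51185893014090757


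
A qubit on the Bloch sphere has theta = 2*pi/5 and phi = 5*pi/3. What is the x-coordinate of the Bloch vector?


theta = 1.2566, phi = 5.2360
r_x = sin(theta)*cos(phi) = 0.9511 * 0.5000
r_x = 0.4755

0.4755


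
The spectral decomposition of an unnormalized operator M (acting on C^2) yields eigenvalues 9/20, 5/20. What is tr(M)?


tr(M) = sum of eigenvalues
= 9/20 + 5/20
= 14/20
= 0.7000

0.7000


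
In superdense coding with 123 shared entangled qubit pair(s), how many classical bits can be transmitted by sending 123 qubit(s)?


Superdense coding allows 2 classical bits per shared entangled pair.
123 pair(s) -> 2 * 123 = 246 classical bits

246


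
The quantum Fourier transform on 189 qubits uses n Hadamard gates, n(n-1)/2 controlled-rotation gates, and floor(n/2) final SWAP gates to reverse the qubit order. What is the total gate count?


Hadamard gates: 189
Controlled rotations: n*(n-1)/2 = 189*188/2 = 17766
SWAP gates: floor(n/2) = floor(189/2) = 94
Total = 189 + 17766 + 94
= 18049

18049


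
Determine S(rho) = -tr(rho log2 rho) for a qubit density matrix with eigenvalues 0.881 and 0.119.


S = -p*log2(p) - (1-p)*log2(1-p)
p = 0.8810, 1-p = 0.1190
= -0.8810 * log2(0.8810) - 0.1190 * log2(0.1190)
= -(-0.1610) - (-0.3654)
= 0.5265

0.5265


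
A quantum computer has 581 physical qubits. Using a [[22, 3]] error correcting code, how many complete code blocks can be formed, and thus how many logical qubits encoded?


Each code block uses 22 physical qubits for 3 logical qubit(s).
Number of complete blocks = floor(581 / 22) = 26
Logical qubits = 26 * 3
= 78

78


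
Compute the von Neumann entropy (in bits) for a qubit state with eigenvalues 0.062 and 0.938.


S = -p*log2(p) - (1-p)*log2(1-p)
p = 0.0620, 1-p = 0.9380
= -0.0620 * log2(0.0620) - 0.9380 * log2(0.9380)
= -(-0.2487) - (-0.0866)
= 0.3353

0.3353


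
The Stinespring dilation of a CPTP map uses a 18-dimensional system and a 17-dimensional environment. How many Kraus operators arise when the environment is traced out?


Tracing out the environment in an orthonormal basis {|i>_E} gives Kraus operators K_i = <i|_E U |0>_E.
Number of Kraus operators = dim(H_env) = d_env
= 17

17


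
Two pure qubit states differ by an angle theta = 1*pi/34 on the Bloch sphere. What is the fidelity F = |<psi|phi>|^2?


For states separated by angle theta on Bloch sphere:
F = cos^2(theta/2)
theta = 1*pi/34 = 0.0924
theta/2 = 0.0462
cos(theta/2) = 0.9989
F = 0.9979

0.9979


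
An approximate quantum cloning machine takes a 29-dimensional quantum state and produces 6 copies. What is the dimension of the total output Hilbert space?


Output space = H^(tensor 6) where dim(H) = 29
dim = 29^6
= 841 (after 2 factors)
= 24389 (after 3 factors)
= 707281 (after 4 factors)
= 20511149 (after 5 factors)
= 594823321 (after 6 factors)
= 594823321

594823321


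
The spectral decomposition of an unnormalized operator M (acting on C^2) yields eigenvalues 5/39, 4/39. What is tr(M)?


tr(M) = sum of eigenvalues
= 5/39 + 4/39
= 9/39
= 0.2308

0.2308


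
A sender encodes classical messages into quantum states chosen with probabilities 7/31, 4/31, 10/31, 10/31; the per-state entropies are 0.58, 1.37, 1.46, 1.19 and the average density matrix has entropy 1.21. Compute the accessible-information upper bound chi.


chi = S(rho) - sum_i p_i * S(rho_i)
Weighted entropy = 7/31 * 0.58 + 4/31 * 1.37 + 10/31 * 1.46 + 10/31 * 1.19
= 1.1626
chi = 1.21 - 1.1626
= 0.0474

0.0474


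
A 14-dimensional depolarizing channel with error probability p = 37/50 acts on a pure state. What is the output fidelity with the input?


F = (1-p) + p/d
= (1 - 0.7400) + 0.7400/14
= 0.2600 + 0.0529
= 0.3129

0.3129


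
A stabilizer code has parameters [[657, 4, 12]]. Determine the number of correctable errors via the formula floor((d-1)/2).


Code parameters: [[657, 4, 12]], distance d = 12.
Number of correctable errors = floor((d-1)/2)
= floor((12 - 1)/2)
= floor(11/2)
= 5

5


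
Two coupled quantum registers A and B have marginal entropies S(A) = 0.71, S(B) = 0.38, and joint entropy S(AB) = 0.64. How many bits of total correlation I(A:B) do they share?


I(A:B) = S(A) + S(B) - S(AB)
= 0.71 + 0.38 - 0.64
= 0.4500

0.4500


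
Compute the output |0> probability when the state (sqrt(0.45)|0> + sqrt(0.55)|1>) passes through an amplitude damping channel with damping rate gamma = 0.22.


For amplitude damping with parameter gamma on state sqrt(a)|0> + sqrt(b)|1>:
alpha^2 = 0.45, beta^2 = 0.55
P(|0>) = alpha^2 + gamma * beta^2
= 0.45 + 0.22 * 0.55
= 0.45 + 0.1210
= 0.5710

0.5710


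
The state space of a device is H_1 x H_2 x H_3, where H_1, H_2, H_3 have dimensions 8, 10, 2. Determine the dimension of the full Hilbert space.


dim(H_1 x H_2 x H_3) = 8 * 10 * 2
= 80 * 2
= 160

160


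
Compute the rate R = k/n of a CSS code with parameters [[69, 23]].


Code rate R = k/n
= 23/69
= 0.3333

0.3333


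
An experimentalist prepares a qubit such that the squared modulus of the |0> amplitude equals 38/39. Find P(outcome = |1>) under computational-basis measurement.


|alpha|^2 = 38/39 = 0.9744
|beta|^2 = 1 - 38/39 = 1/39 = 0.0256
P(|1>) = |beta|^2 = 0.0256

0.0256


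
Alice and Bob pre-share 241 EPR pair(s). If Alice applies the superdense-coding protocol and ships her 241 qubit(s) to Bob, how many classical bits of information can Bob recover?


Superdense coding allows 2 classical bits per shared entangled pair.
241 pair(s) -> 2 * 241 = 482 classical bits

482


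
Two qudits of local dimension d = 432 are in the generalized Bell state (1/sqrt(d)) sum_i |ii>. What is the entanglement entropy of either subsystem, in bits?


For a maximally entangled state in d x d:
S = log2(d) = log2(432)
= 8.7549

8.7549


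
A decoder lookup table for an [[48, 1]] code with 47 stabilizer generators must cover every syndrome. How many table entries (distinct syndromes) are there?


Each stabilizer generator gives a binary (+1 or -1) measurement outcome.
With 47 independent generators:
Total syndromes = 2^47
= 140737488355328

140737488355328


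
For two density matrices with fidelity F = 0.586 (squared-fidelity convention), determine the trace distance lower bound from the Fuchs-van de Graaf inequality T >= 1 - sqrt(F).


Fuchs-van de Graaf (squared-fidelity convention): 1 - sqrt(F) <= T <= sqrt(1 - F).
Lower bound: T >= 1 - sqrt(F)
sqrt(F) = sqrt(0.586) = 0.7655
T >= 1 - 0.7655
T >= 0.2345

0.2345


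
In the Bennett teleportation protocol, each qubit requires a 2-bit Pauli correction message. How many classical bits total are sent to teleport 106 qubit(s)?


Quantum teleportation requires 2 classical bits per qubit teleported.
106 qubit(s) -> 2 * 106 = 212 classical bits

212


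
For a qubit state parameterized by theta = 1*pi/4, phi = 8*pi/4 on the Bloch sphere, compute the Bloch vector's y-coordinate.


theta = 0.7854, phi = 6.2832
r_y = sin(theta)*sin(phi) = 0.7071 * 0.0000
r_y = 0.0000

0.0000


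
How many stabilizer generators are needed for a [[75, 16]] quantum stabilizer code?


For an [[n,k]] stabilizer code:
Number of stabilizer generators = n - k
= 75 - 16
= 59

59


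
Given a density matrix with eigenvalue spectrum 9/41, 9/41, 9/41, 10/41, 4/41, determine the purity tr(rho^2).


tr(rho^2) = sum of eigenvalues squared
= (9/41)^2 + (9/41)^2 + (9/41)^2 + (10/41)^2 + (4/41)^2
= (81 + 81 + 81 + 100 + 16) / 1681
= 359/1681
= 0.2136

0.2136


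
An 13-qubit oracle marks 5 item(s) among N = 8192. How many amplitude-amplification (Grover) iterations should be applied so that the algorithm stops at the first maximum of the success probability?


After j Grover iterations the success probability is P(j) = sin^2((2j+1)*theta), where sin(theta) = sqrt(k/N).
N = 2^13 = 8192, k = 5
sin(theta) = sqrt(k/N) = 0.02470529422
theta = arcsin(sqrt(k/N)) = 0.02470780806 rad
P(j) reaches its first maximum when (2j+1)*theta is as close as possible to pi/2, i.e. j = round(pi/(4*theta) - 1/2).
pi/(4*theta) - 1/2 = 31.2874
(For comparison, the common estimate pi/4 * sqrt(N/k) = 31.7907; the exact maximiser is used here.)
Optimal iterations = 31

31


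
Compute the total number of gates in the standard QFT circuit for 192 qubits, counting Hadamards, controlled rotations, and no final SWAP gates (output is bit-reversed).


Hadamard gates: 192
Controlled rotations: n*(n-1)/2 = 192*191/2 = 18336
SWAP gates: 0 (omitted)
Total = 192 + 18336
= 18528

18528


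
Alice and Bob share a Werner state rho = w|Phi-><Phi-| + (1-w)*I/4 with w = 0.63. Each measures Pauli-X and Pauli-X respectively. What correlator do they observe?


|Phi-> = (|00> - |11>)/sqrt(2)
For the pure Bell state, <X_A X_B> = -1 (Bell-state Pauli correlator).
The maximally-mixed part I/4 has tr(I/4 * P tensor P) = 0 for any traceless Pauli P.
So <X_A X_B>_rho = w * (-1) + (1 - w) * 0
= 0.63 * (-1)
= -0.6300

-0.6300


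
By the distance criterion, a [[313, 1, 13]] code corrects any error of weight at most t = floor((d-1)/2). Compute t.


Code parameters: [[313, 1, 13]], distance d = 13.
Number of correctable errors = floor((d-1)/2)
= floor((13 - 1)/2)
= floor(12/2)
= 6

6


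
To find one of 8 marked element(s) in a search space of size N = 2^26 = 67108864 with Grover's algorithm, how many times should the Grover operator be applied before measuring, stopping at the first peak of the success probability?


After j Grover iterations the success probability is P(j) = sin^2((2j+1)*theta), where sin(theta) = sqrt(k/N).
N = 2^26 = 67108864, k = 8
sin(theta) = sqrt(k/N) = 0.000345266983
theta = arcsin(sqrt(k/N)) = 0.0003452669899 rad
P(j) reaches its first maximum when (2j+1)*theta is as close as possible to pi/2, i.e. j = round(pi/(4*theta) - 1/2).
pi/(4*theta) - 1/2 = 2274.2560
(For comparison, the common estimate pi/4 * sqrt(N/k) = 2274.7561; the exact maximiser is used here.)
Optimal iterations = 2274

2274


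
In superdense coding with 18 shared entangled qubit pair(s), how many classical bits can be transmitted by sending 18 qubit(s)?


Superdense coding allows 2 classical bits per shared entangled pair.
18 pair(s) -> 2 * 18 = 36 classical bits

36


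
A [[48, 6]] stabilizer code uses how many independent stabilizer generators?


For an [[n,k]] stabilizer code:
Number of stabilizer generators = n - k
= 48 - 6
= 42

42


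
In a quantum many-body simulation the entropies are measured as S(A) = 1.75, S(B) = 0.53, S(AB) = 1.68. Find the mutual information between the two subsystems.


I(A:B) = S(A) + S(B) - S(AB)
= 1.75 + 0.53 - 1.68
= 0.6000

0.6000


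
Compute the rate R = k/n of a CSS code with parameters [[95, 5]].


Code rate R = k/n
= 5/95
= 0.0526

0.0526


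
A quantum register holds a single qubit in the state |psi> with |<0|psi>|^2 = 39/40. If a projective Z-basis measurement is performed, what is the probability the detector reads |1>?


|alpha|^2 = 39/40 = 0.9750
|beta|^2 = 1 - 39/40 = 1/40 = 0.0250
P(|1>) = |beta|^2 = 0.0250

0.0250


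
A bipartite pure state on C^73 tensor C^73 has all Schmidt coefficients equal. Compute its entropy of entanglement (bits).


For a maximally entangled state in d x d:
S = log2(d) = log2(73)
= 6.1898

6.1898


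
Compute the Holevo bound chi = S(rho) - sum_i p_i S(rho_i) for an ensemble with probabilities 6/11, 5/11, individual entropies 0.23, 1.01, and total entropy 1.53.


chi = S(rho) - sum_i p_i * S(rho_i)
Weighted entropy = 6/11 * 0.23 + 5/11 * 1.01
= 0.5845
chi = 1.53 - 0.5845
= 0.9455

0.9455


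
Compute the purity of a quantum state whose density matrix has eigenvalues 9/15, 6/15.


tr(rho^2) = sum of eigenvalues squared
= (9/15)^2 + (6/15)^2
= (81 + 36) / 225
= 117/225
= 0.5200

0.5200


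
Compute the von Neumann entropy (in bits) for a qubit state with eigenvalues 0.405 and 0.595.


S = -p*log2(p) - (1-p)*log2(1-p)
p = 0.4050, 1-p = 0.5950
= -0.4050 * log2(0.4050) - 0.5950 * log2(0.5950)
= -(-0.5281) - (-0.4457)
= 0.9738

0.9738


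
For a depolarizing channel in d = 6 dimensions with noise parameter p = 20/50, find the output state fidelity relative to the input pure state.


F = (1-p) + p/d
= (1 - 0.4000) + 0.4000/6
= 0.6000 + 0.0667
= 0.6667

0.6667


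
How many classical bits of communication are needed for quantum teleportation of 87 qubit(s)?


Quantum teleportation requires 2 classical bits per qubit teleported.
87 qubit(s) -> 2 * 87 = 174 classical bits

174


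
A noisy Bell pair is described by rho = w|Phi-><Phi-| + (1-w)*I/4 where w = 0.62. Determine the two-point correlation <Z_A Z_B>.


|Phi-> = (|00> - |11>)/sqrt(2)
For the pure Bell state, <Z_A Z_B> = +1 (Bell-state Pauli correlator).
The maximally-mixed part I/4 has tr(I/4 * P tensor P) = 0 for any traceless Pauli P.
So <Z_A Z_B>_rho = w * (+1) + (1 - w) * 0
= 0.62 * (+1)
= 0.6200

0.6200


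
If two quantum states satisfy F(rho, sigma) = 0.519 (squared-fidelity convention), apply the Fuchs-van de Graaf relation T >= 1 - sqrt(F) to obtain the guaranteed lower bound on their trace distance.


Fuchs-van de Graaf (squared-fidelity convention): 1 - sqrt(F) <= T <= sqrt(1 - F).
Lower bound: T >= 1 - sqrt(F)
sqrt(F) = sqrt(0.519) = 0.7204
T >= 1 - 0.7204
T >= 0.2796

0.2796


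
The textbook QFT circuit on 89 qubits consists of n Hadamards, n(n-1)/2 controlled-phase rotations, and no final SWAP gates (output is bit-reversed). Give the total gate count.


Hadamard gates: 89
Controlled rotations: n*(n-1)/2 = 89*88/2 = 3916
SWAP gates: 0 (omitted)
Total = 89 + 3916
= 4005

4005


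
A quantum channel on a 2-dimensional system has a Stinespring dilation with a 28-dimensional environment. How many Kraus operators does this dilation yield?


Tracing out the environment in an orthonormal basis {|i>_E} gives Kraus operators K_i = <i|_E U |0>_E.
Number of Kraus operators = dim(H_env) = d_env
= 28

28


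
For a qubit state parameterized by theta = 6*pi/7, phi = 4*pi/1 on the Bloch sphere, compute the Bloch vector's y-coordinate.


theta = 2.6928, phi = 12.5664
r_y = sin(theta)*sin(phi) = 0.4339 * 0.0000
r_y = 0.0000

0.0000


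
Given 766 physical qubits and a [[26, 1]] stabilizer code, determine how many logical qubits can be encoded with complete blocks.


Each code block uses 26 physical qubits for 1 logical qubit(s).
Number of complete blocks = floor(766 / 26) = 29
Logical qubits = 29 * 1
= 29

29


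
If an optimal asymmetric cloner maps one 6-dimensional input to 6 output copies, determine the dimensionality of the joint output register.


Output space = H^(tensor 6) where dim(H) = 6
dim = 6^6
= 36 (after 2 factors)
= 216 (after 3 factors)
= 1296 (after 4 factors)
= 7776 (after 5 factors)
= 46656 (after 6 factors)
= 46656

46656


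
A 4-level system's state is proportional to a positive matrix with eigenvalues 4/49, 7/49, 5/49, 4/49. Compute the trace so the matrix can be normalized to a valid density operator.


tr(M) = sum of eigenvalues
= 4/49 + 7/49 + 5/49 + 4/49
= 20/49
= 0.4082

0.4082


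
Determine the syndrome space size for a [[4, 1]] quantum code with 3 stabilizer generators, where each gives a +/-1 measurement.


Each stabilizer generator gives a binary (+1 or -1) measurement outcome.
With 3 independent generators:
Total syndromes = 2^3
= 8

8


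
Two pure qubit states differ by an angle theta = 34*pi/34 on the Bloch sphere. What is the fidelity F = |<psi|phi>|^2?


For states separated by angle theta on Bloch sphere:
F = cos^2(theta/2)
theta = 34*pi/34 = 3.1416
theta/2 = 1.5708
cos(theta/2) = 0.0000
F = 0.0000

0.0000


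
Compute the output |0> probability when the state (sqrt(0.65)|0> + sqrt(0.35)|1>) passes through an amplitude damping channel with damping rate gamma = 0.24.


For amplitude damping with parameter gamma on state sqrt(a)|0> + sqrt(b)|1>:
alpha^2 = 0.65, beta^2 = 0.35
P(|0>) = alpha^2 + gamma * beta^2
= 0.65 + 0.24 * 0.35
= 0.65 + 0.0840
= 0.7340

0.7340


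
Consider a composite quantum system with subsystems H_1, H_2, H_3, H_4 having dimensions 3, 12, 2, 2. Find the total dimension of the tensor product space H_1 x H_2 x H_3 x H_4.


dim(H_1 x H_2 x H_3 x H_4) = 3 * 12 * 2 * 2
= 36 * 2 * 2
= 72 * 2
= 144

144


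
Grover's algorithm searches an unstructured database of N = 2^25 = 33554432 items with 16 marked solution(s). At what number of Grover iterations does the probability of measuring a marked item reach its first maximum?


After j Grover iterations the success probability is P(j) = sin^2((2j+1)*theta), where sin(theta) = sqrt(k/N).
N = 2^25 = 33554432, k = 16
sin(theta) = sqrt(k/N) = 0.000690533966
theta = arcsin(sqrt(k/N)) = 0.0006905340209 rad
P(j) reaches its first maximum when (2j+1)*theta is as close as possible to pi/2, i.e. j = round(pi/(4*theta) - 1/2).
pi/(4*theta) - 1/2 = 1136.8779
(For comparison, the common estimate pi/4 * sqrt(N/k) = 1137.3780; the exact maximiser is used here.)
Optimal iterations = 1137

1137


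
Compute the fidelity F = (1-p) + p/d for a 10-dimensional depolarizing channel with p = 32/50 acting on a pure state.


F = (1-p) + p/d
= (1 - 0.6400) + 0.6400/10
= 0.3600 + 0.0640
= 0.4240

0.4240


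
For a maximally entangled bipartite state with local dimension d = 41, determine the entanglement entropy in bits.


For a maximally entangled state in d x d:
S = log2(d) = log2(41)
= 5.3576

5.3576


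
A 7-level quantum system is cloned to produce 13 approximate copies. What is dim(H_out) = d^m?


Output space = H^(tensor 13) where dim(H) = 7
dim = 7^13
= 49 (after 2 factors)
= 343 (after 3 factors)
= 2401 (after 4 factors)
= 16807 (after 5 factors)
= 117649 (after 6 factors)
= 823543 (after 7 factors)
= 5764801 (after 8 factors)
= 40353607 (after 9 factors)
= 282475249 (after 10 factors)
= 1977326743 (after 11 factors)
= 13841287201 (after 12 factors)
= 96889010407 (after 13 factors)
= 96889010407

96889010407


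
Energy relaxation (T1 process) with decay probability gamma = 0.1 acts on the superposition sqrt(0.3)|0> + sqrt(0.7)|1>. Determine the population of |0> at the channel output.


For amplitude damping with parameter gamma on state sqrt(a)|0> + sqrt(b)|1>:
alpha^2 = 0.3, beta^2 = 0.7
P(|0>) = alpha^2 + gamma * beta^2
= 0.3 + 0.1 * 0.7
= 0.3 + 0.0700
= 0.3700

0.3700


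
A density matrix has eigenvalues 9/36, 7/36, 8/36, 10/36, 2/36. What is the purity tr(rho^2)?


tr(rho^2) = sum of eigenvalues squared
= (9/36)^2 + (7/36)^2 + (8/36)^2 + (10/36)^2 + (2/36)^2
= (81 + 49 + 64 + 100 + 4) / 1296
= 298/1296
= 0.2299

0.2299


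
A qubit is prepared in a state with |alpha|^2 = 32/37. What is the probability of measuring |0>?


|alpha|^2 = 32/37 = 0.8649
|beta|^2 = 1 - 32/37 = 5/37 = 0.1351
P(|0>) = |alpha|^2 = 0.8649

0.8649


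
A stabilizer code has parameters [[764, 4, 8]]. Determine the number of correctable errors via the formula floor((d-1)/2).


Code parameters: [[764, 4, 8]], distance d = 8.
Number of correctable errors = floor((d-1)/2)
= floor((8 - 1)/2)
= floor(7/2)
= 3

3


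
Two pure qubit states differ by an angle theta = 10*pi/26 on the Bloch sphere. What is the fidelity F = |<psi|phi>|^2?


For states separated by angle theta on Bloch sphere:
F = cos^2(theta/2)
theta = 10*pi/26 = 1.2083
theta/2 = 0.6042
cos(theta/2) = 0.8230
F = 0.6773

0.6773


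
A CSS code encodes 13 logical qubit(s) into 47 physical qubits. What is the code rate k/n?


Code rate R = k/n
= 13/47
= 0.2766

0.2766


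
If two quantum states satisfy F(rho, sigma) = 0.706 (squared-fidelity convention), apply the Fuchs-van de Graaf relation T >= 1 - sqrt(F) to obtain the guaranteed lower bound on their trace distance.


Fuchs-van de Graaf (squared-fidelity convention): 1 - sqrt(F) <= T <= sqrt(1 - F).
Lower bound: T >= 1 - sqrt(F)
sqrt(F) = sqrt(0.706) = 0.8402
T >= 1 - 0.8402
T >= 0.1598

0.1598


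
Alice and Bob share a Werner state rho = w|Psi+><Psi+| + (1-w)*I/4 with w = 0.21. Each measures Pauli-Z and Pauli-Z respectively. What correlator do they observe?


|Psi+> = (|01> + |10>)/sqrt(2)
For the pure Bell state, <Z_A Z_B> = -1 (Bell-state Pauli correlator).
The maximally-mixed part I/4 has tr(I/4 * P tensor P) = 0 for any traceless Pauli P.
So <Z_A Z_B>_rho = w * (-1) + (1 - w) * 0
= 0.21 * (-1)
= -0.2100

-0.2100


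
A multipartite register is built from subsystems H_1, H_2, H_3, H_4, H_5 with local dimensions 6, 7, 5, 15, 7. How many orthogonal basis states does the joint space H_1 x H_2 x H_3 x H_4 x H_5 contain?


dim(H_1 x H_2 x H_3 x H_4 x H_5) = 6 * 7 * 5 * 15 * 7
= 42 * 5 * 15 * 7
= 210 * 15 * 7
= 3150 * 7
= 22050

22050


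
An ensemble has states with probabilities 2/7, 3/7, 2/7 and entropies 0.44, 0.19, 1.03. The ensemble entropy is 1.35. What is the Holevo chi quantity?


chi = S(rho) - sum_i p_i * S(rho_i)
Weighted entropy = 2/7 * 0.44 + 3/7 * 0.19 + 2/7 * 1.03
= 0.5014
chi = 1.35 - 0.5014
= 0.8486

0.8486


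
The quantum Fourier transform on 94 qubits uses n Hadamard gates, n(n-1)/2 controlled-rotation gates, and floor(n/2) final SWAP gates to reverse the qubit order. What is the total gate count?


Hadamard gates: 94
Controlled rotations: n*(n-1)/2 = 94*93/2 = 4371
SWAP gates: floor(n/2) = floor(94/2) = 47
Total = 94 + 4371 + 47
= 4512

4512


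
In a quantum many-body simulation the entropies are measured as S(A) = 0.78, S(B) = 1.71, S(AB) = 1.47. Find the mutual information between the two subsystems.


I(A:B) = S(A) + S(B) - S(AB)
= 0.78 + 1.71 - 1.47
= 1.0200

1.0200


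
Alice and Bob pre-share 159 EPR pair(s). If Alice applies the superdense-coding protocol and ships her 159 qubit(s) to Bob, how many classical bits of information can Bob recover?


Superdense coding allows 2 classical bits per shared entangled pair.
159 pair(s) -> 2 * 159 = 318 classical bits

318


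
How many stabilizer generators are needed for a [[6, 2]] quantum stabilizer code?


For an [[n,k]] stabilizer code:
Number of stabilizer generators = n - k
= 6 - 2
= 4

4


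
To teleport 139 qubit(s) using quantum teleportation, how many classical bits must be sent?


Quantum teleportation requires 2 classical bits per qubit teleported.
139 qubit(s) -> 2 * 139 = 278 classical bits

278


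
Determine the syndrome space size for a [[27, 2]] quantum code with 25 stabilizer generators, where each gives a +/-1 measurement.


Each stabilizer generator gives a binary (+1 or -1) measurement outcome.
With 25 independent generators:
Total syndromes = 2^25
= 33554432

33554432


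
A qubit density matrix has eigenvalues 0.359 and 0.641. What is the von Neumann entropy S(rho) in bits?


S = -p*log2(p) - (1-p)*log2(1-p)
p = 0.3590, 1-p = 0.6410
= -0.3590 * log2(0.3590) - 0.6410 * log2(0.6410)
= -(-0.5306) - (-0.4113)
= 0.9418

0.9418


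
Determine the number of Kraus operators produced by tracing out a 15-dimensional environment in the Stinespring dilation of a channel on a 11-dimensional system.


Tracing out the environment in an orthonormal basis {|i>_E} gives Kraus operators K_i = <i|_E U |0>_E.
Number of Kraus operators = dim(H_env) = d_env
= 15

15


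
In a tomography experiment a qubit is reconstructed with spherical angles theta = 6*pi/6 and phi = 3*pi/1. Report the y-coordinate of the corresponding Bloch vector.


theta = 3.1416, phi = 9.4248
r_y = sin(theta)*sin(phi) = 0.0000 * 0.0000
r_y = 0.0000

0.0000


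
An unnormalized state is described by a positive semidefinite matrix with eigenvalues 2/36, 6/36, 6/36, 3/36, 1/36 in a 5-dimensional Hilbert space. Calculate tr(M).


tr(M) = sum of eigenvalues
= 2/36 + 6/36 + 6/36 + 3/36 + 1/36
= 18/36
= 0.5000

0.5000


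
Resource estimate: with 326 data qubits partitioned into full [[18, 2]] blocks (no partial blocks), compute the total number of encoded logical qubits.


Each code block uses 18 physical qubits for 2 logical qubit(s).
Number of complete blocks = floor(326 / 18) = 18
Logical qubits = 18 * 2
= 36

36


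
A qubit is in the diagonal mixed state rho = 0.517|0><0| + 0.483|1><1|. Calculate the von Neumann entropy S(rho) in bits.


S = -p*log2(p) - (1-p)*log2(1-p)
p = 0.5170, 1-p = 0.4830
= -0.5170 * log2(0.5170) - 0.4830 * log2(0.4830)
= -(-0.4921) - (-0.5071)
= 0.9992

0.9992


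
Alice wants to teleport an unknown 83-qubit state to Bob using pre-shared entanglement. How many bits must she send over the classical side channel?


Quantum teleportation requires 2 classical bits per qubit teleported.
83 qubit(s) -> 2 * 83 = 166 classical bits

166


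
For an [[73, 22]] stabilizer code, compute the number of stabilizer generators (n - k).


For an [[n,k]] stabilizer code:
Number of stabilizer generators = n - k
= 73 - 22
= 51

51


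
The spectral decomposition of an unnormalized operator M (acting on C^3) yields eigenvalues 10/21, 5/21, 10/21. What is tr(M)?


tr(M) = sum of eigenvalues
= 10/21 + 5/21 + 10/21
= 25/21
= 1.1905

1.1905


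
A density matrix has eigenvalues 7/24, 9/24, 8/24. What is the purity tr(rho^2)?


tr(rho^2) = sum of eigenvalues squared
= (7/24)^2 + (9/24)^2 + (8/24)^2
= (49 + 81 + 64) / 576
= 194/576
= 0.3368

0.3368


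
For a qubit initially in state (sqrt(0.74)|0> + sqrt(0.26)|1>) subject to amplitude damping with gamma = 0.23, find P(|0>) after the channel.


For amplitude damping with parameter gamma on state sqrt(a)|0> + sqrt(b)|1>:
alpha^2 = 0.74, beta^2 = 0.26
P(|0>) = alpha^2 + gamma * beta^2
= 0.74 + 0.23 * 0.26
= 0.74 + 0.0598
= 0.7998

0.7998


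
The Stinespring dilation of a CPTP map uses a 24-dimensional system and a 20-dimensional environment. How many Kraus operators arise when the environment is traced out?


Tracing out the environment in an orthonormal basis {|i>_E} gives Kraus operators K_i = <i|_E U |0>_E.
Number of Kraus operators = dim(H_env) = d_env
= 20

20


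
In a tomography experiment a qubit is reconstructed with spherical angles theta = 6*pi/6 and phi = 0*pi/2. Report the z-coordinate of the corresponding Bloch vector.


theta = 3.1416, phi = 0.0000
r_z = cos(theta) = -1.0000

-1.0000


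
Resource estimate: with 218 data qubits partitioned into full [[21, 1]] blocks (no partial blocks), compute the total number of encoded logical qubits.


Each code block uses 21 physical qubits for 1 logical qubit(s).
Number of complete blocks = floor(218 / 21) = 10
Logical qubits = 10 * 1
= 10

10


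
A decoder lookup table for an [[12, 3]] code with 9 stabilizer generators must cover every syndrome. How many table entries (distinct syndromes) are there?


Each stabilizer generator gives a binary (+1 or -1) measurement outcome.
With 9 independent generators:
Total syndromes = 2^9
= 512

512


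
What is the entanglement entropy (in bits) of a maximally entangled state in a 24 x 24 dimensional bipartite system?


For a maximally entangled state in d x d:
S = log2(d) = log2(24)
= 4.5850

4.5850


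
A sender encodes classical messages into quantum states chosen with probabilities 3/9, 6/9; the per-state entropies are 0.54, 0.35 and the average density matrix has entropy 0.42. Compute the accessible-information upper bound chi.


chi = S(rho) - sum_i p_i * S(rho_i)
Weighted entropy = 3/9 * 0.54 + 6/9 * 0.35
= 0.4133
chi = 0.42 - 0.4133
= 0.0067

0.0067


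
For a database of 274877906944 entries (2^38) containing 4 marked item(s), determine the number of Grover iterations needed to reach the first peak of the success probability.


After j Grover iterations the success probability is P(j) = sin^2((2j+1)*theta), where sin(theta) = sqrt(k/N).
N = 2^38 = 274877906944, k = 4
sin(theta) = sqrt(k/N) = 3.814697266e-06
theta = arcsin(sqrt(k/N)) = 3.814697266e-06 rad
P(j) reaches its first maximum when (2j+1)*theta is as close as possible to pi/2, i.e. j = round(pi/(4*theta) - 1/2).
pi/(4*theta) - 1/2 = 205886.9161
(For comparison, the common estimate pi/4 * sqrt(N/k) = 205887.4161; the exact maximiser is used here.)
Optimal iterations = 205887

205887


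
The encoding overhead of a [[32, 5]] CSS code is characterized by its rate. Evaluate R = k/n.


Code rate R = k/n
= 5/32
= 0.1562

0.1562
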